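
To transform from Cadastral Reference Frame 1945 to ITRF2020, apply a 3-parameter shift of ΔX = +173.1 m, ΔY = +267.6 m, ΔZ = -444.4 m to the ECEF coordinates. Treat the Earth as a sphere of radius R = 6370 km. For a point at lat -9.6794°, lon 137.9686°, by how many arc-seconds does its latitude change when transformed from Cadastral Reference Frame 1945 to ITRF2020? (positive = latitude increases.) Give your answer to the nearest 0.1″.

sin φ = -0.168135, cos φ = 0.985764, sin λ = 0.669538, cos λ = -0.742778.
North component: ΔN = −sin φ cos λ·ΔX − sin φ sin λ·ΔY + cos φ·ΔZ = −(-0.168135)(-0.742778)(173.1) − (-0.168135)(0.669538)(267.6) + (0.985764)(-444.4) = -429.57 m.
1° of latitude spans πR/180 = 111177 m, so Δφ = -429.57 / 111177 × 3600 = -13.910″.

Δφ = -13.9″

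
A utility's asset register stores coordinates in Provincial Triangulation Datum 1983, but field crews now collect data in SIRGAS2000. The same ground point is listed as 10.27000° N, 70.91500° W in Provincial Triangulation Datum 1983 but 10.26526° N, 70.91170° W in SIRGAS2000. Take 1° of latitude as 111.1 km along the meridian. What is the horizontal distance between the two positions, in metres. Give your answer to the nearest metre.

638 m

Δφ = 10.26526° − 10.27000° = -0.00474°; Δλ = -70.91170° − -70.91500° = +0.00330°.
ΔN = Δφ × 111100 = -526.6 m; ΔE = Δλ × 111100 × cos(10.27000°) = +0.00330 × 111100 × 0.983979 = 360.8 m.
Distance = √(ΔE² + ΔN²) = √(360.8² + (-526.6)²) = 638.3 m.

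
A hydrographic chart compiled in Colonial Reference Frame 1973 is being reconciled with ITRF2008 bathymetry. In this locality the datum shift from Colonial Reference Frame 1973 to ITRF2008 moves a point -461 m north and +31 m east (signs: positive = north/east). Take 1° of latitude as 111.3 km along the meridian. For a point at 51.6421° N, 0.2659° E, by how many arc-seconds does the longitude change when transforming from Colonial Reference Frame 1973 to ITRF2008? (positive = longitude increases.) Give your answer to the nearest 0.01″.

Δλ = 1.62″

At latitude 51.6421°, cos φ = 0.620572.
1° of longitude at this latitude = 111.3 × cos φ = 69.07 km, so Δλ = 31.0 / 69069.6 = 0.0004488° = 1.616″.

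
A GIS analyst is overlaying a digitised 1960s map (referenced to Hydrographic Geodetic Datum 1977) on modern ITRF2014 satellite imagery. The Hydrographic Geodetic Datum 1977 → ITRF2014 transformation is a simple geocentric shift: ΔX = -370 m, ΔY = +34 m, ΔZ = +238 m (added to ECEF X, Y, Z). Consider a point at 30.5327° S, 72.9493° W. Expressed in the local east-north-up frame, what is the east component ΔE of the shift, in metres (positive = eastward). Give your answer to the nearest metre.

ΔE = -344 m

The local east axis at (φ, λ) is (−sin λ, cos λ, 0), so ΔE = −sin(-72.9493°)·(-370) + cos(-72.9493°)·34 = -343.77 m.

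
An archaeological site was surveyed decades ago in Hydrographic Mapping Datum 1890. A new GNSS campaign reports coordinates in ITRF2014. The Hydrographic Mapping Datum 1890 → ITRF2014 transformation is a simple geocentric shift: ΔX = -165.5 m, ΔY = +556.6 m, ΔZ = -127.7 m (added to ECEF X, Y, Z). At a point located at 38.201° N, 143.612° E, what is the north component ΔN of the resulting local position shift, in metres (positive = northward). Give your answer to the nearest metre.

ΔN = -387 m

The local north axis is (−sin φ cos λ, −sin φ sin λ, cos φ), giving ΔN = -82.393 − 204.205 − 100.353 = -386.95 m.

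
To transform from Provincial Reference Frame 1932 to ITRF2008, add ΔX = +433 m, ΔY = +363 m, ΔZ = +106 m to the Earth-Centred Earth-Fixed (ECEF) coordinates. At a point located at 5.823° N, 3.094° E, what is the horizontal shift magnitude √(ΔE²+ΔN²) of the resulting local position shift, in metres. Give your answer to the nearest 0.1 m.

344.3 m

The local east axis at (φ, λ) is (−sin λ, cos λ, 0), so ΔE = −sin(3.094°)·433 + cos(3.094°)·363 = 339.10 m.
The local north axis is (−sin φ cos λ, −sin φ sin λ, cos φ), giving ΔN = -43.866 − 1.988 + 105.453 = 59.60 m.
Horizontal magnitude = √(ΔE² + ΔN²) = √(339.10² + 59.60²) = 344.30 m.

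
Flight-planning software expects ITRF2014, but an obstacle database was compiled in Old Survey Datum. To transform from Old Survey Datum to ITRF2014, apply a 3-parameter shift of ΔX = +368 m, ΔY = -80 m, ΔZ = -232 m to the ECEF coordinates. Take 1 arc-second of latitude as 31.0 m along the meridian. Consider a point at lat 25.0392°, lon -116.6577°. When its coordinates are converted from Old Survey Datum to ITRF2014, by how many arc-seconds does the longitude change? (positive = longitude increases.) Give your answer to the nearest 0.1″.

sin φ = 0.423238, cos φ = 0.906018, sin λ = -0.893703, cos λ = -0.448659.
East component: ΔE = −sin λ·ΔX + cos λ·ΔY = −(-0.893703)(368) + (-0.448659)(-80) = 364.78 m.
1° of latitude spans 3600 × 31.00 = 111600 m; at latitude φ, 1° of longitude spans that × cos φ = 101111.7 m, so Δλ = 364.78 / 101111.7 × 3600 = 12.988″.

Δλ = 13.0″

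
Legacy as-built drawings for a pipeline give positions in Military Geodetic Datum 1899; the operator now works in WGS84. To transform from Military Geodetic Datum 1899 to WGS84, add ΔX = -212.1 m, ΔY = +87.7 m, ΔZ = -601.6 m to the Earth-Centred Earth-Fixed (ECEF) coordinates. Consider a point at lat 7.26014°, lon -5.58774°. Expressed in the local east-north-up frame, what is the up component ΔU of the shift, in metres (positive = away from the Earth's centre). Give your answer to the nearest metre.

At φ = 7.26014°, λ = -5.58774°: sin φ = 0.126375, cos φ = 0.991983, sin λ = -0.097370, cos λ = 0.995248.
ΔU = cos φ cos λ·ΔX + cos φ sin λ·ΔY + sin φ·ΔZ = (0.991983)(0.995248)(-212.1) + (0.991983)(-0.097370)(87.7) + (0.126375)(-601.6) = -293.90 m.

ΔU = -294 m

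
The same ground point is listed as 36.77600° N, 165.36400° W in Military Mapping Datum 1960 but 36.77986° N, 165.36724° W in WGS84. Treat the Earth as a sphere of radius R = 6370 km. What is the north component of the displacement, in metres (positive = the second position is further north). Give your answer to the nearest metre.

Δφ = 36.77986° − 36.77600° = +0.00386°; Δλ = -165.36724° − -165.36400° = -0.00324°.
1° along a meridian = πR/180 = 111177 m.
ΔN = Δφ × 111177 = 429.1 m; ΔE = Δλ × 111177 × cos(36.77600°) = -0.00324 × 111177 × 0.800982 = -288.5 m.

ΔN = 429 m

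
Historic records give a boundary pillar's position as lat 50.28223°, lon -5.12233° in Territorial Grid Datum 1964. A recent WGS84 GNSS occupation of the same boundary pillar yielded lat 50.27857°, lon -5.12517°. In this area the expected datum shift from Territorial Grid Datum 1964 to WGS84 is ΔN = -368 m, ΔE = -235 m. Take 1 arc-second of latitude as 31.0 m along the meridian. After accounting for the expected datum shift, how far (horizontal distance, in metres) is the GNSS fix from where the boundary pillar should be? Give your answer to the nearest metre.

Observed coordinate differences: Δφ = -0.00366°, Δλ = -0.00284°.
Converting to metres (1° lat = 111600 m, cos φ = 0.639006): observed ΔN = -408.5 m, observed ΔE = -202.5 m.
Subtracting the expected shift leaves a residual of -408.5 − (-368) = -40.5 m north and -202.5 − (-235) = 32.5 m east.
Residual distance = √((-40.5)² + 32.5²) = 51.9 m.

52 m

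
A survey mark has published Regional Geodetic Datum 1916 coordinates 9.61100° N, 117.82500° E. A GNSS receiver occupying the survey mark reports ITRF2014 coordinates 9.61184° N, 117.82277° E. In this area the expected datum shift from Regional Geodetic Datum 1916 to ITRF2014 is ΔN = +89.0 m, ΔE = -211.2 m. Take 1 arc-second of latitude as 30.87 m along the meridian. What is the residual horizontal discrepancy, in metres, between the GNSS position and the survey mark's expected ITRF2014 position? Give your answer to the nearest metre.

33 m

Observed coordinate differences: Δφ = +0.00084°, Δλ = -0.00223°.
Converting to metres (1° lat = 111132 m, cos φ = 0.985964): observed ΔN = 93.4 m, observed ΔE = -244.3 m.
Subtracting the expected shift leaves a residual of 93.4 − (89.0) = 4.4 m north and -244.3 − (-211.2) = -33.1 m east.
Residual distance = √(4.4² + (-33.1)²) = 33.4 m.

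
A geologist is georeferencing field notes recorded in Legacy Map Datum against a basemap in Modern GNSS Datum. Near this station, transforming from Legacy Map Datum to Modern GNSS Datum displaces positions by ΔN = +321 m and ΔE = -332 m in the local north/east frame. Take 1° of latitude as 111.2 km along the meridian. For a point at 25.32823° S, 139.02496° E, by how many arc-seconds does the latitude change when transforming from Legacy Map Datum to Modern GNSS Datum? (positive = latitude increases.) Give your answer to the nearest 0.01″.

Δφ = 10.39″

1° of latitude = 111.2 km, so Δφ = 321.0 / 111200 = 0.0028867° = 10.392″.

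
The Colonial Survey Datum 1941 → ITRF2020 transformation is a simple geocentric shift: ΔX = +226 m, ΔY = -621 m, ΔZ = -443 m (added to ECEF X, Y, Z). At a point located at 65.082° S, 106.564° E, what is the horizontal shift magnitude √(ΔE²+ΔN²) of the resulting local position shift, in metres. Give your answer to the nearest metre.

The local east axis at (φ, λ) is (−sin λ, cos λ, 0), so ΔE = −sin(106.564°)·226 + cos(106.564°)·(-621) = -39.58 m.
The local north axis is (−sin φ cos λ, −sin φ sin λ, cos φ), giving ΔN = -58.432 − 539.821 − 186.645 = -784.90 m.
Horizontal magnitude = √(ΔE² + ΔN²) = √((-39.58)² + (-784.90)²) = 785.90 m.

786 m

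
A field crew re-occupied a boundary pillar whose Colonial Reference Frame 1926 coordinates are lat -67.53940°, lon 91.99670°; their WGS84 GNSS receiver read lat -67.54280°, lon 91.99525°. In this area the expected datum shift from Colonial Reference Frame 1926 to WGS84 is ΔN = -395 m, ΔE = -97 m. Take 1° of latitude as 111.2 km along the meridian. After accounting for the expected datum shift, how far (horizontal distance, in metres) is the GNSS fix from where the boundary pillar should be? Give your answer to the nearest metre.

39 m

Observed coordinate differences: Δφ = -0.00340°, Δλ = -0.00145°.
Converting to metres (1° lat = 111200 m, cos φ = 0.382048): observed ΔN = -378.1 m, observed ΔE = -61.6 m.
Subtracting the expected shift leaves a residual of -378.1 − (-395) = 16.9 m north and -61.6 − (-97) = 35.4 m east.
Residual distance = √(16.9² + 35.4²) = 39.2 m.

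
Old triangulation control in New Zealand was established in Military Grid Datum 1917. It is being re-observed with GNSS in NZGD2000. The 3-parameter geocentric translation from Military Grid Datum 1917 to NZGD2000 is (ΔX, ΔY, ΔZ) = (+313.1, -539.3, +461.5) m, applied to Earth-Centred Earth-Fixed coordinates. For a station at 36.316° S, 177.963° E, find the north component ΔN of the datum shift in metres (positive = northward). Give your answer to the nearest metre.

The local north axis is (−sin φ cos λ, −sin φ sin λ, cos φ), giving ΔN = -185.313 − 11.353 + 371.860 = 175.19 m.

ΔN = 175 m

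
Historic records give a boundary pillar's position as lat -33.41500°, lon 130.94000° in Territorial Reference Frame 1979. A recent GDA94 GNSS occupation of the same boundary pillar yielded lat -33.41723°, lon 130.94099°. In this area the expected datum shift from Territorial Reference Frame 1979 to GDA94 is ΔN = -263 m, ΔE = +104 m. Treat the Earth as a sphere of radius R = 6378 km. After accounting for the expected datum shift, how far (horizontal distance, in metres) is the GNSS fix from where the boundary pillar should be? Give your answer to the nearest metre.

19 m

Observed coordinate differences: Δφ = -0.00223°, Δλ = +0.00099°.
Converting to metres (1° lat = 111317 m, cos φ = 0.834704): observed ΔN = -248.2 m, observed ΔE = 92.0 m.
Subtracting the expected shift leaves a residual of -248.2 − (-263) = 14.8 m north and 92.0 − (104) = -12.0 m east.
Residual distance = √(14.8² + (-12.0)²) = 19.0 m.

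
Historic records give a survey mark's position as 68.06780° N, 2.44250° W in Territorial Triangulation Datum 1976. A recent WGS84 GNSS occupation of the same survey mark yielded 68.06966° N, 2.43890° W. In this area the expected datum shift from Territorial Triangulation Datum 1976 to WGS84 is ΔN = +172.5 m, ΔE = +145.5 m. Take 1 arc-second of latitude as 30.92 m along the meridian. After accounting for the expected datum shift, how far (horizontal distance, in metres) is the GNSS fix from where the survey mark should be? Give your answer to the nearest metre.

35 m

Observed coordinate differences: Δφ = +0.00186°, Δλ = +0.00360°.
Converting to metres (1° lat = 111312 m, cos φ = 0.373509): observed ΔN = 207.0 m, observed ΔE = 149.7 m.
Subtracting the expected shift leaves a residual of 207.0 − (172.5) = 34.5 m north and 149.7 − (145.5) = 4.2 m east.
Residual distance = √(34.5² + 4.2²) = 34.8 m.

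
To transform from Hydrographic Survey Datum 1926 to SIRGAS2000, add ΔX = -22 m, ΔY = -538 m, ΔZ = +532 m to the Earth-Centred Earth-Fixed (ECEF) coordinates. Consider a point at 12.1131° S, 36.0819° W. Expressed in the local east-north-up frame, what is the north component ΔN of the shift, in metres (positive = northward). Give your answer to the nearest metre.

At φ = -12.1131°, λ = -36.0819°: sin φ = -0.209842, cos φ = 0.977735, sin λ = -0.588941, cos λ = 0.808176.
ΔN = −sin φ cos λ·ΔX − sin φ sin λ·ΔY + cos φ·ΔZ = −(-0.209842)(0.808176)(-22) − (-0.209842)(-0.588941)(-538) + (0.977735)(532) = 582.91 m.

ΔN = 583 m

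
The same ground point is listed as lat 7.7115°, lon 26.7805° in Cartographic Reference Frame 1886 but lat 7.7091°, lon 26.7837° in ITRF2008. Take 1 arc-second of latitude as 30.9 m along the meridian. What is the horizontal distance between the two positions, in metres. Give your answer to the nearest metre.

442 m

Δφ = 7.7091° − 7.7115° = -0.0024°; Δλ = 26.7837° − 26.7805° = +0.0032°.
1° of latitude = 3600 × 30.90 = 111240 m.
ΔN = Δφ × 111240 = -267.0 m; ΔE = Δλ × 111240 × cos(7.7115°) = +0.0032 × 111240 × 0.990956 = 352.7 m.
Distance = √(ΔE² + ΔN²) = √(352.7² + (-267.0)²) = 442.4 m.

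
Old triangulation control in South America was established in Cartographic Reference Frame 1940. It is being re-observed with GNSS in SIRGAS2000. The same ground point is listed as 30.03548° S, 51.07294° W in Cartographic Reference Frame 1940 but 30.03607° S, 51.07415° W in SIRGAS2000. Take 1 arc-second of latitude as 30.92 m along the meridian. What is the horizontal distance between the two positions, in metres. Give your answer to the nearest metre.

Δφ = -30.03607° − -30.03548° = -0.00059°; Δλ = -51.07415° − -51.07294° = -0.00121°.
1° of latitude = 3600 × 30.92 = 111312 m.
ΔN = Δφ × 111312 = -65.7 m; ΔE = Δλ × 111312 × cos(-30.03548°) = -0.00121 × 111312 × 0.865716 = -116.6 m.
Distance = √(ΔE² + ΔN²) = √((-116.6)² + (-65.7)²) = 133.8 m.

134 m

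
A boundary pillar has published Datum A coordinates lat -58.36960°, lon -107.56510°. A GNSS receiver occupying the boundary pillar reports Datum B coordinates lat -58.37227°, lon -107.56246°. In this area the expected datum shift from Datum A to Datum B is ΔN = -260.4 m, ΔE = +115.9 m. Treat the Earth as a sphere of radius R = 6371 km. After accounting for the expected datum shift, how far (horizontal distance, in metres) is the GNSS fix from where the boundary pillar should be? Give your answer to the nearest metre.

53 m

Observed coordinate differences: Δφ = -0.00267°, Δλ = +0.00264°.
Converting to metres (1° lat = 111195 m, cos φ = 0.524438): observed ΔN = -296.9 m, observed ΔE = 154.0 m.
Subtracting the expected shift leaves a residual of -296.9 − (-260.4) = -36.5 m north and 154.0 − (115.9) = 38.1 m east.
Residual distance = √((-36.5)² + 38.1²) = 52.7 m.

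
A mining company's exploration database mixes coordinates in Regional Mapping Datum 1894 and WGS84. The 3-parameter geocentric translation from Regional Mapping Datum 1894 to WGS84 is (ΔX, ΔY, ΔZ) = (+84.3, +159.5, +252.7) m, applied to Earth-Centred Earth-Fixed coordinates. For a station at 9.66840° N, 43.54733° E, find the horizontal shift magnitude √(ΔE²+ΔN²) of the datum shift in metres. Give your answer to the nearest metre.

The local east axis at (φ, λ) is (−sin λ, cos λ, 0), so ΔE = −sin(43.54733°)·84.3 + cos(43.54733°)·159.5 = 57.53 m.
The local north axis is (−sin φ cos λ, −sin φ sin λ, cos φ), giving ΔN = -10.262 − 18.455 + 249.111 = 220.39 m.
Horizontal magnitude = √(ΔE² + ΔN²) = √(57.53² + 220.39²) = 227.78 m.

228 m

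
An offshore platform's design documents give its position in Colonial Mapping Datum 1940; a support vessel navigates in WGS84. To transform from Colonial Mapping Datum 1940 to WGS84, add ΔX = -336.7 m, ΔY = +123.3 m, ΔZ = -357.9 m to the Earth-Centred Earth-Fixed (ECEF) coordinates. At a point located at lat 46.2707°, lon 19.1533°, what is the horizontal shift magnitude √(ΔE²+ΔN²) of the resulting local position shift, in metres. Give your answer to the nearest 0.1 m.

231.7 m

The local east axis at (φ, λ) is (−sin λ, cos λ, 0), so ΔE = −sin(19.1533°)·(-336.7) + cos(19.1533°)·123.3 = 226.94 m.
The local north axis is (−sin φ cos λ, −sin φ sin λ, cos φ), giving ΔN = 229.836 − 29.233 − 247.399 = -46.80 m.
Horizontal magnitude = √(ΔE² + ΔN²) = √(226.94² + (-46.80)²) = 231.72 m.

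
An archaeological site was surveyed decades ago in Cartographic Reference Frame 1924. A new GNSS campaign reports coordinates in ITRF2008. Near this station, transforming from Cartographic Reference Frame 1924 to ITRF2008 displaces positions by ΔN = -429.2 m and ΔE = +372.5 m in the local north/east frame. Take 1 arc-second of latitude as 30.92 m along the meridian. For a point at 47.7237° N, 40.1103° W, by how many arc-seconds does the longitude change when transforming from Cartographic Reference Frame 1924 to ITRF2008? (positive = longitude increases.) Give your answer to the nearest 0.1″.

At latitude 47.7237°, cos φ = 0.672707.
1″ of longitude at this latitude = 30.92 × cos φ = 20.8001 m, so Δλ = 372.5 / 20.8001 = 17.909″.

Δλ = 17.9″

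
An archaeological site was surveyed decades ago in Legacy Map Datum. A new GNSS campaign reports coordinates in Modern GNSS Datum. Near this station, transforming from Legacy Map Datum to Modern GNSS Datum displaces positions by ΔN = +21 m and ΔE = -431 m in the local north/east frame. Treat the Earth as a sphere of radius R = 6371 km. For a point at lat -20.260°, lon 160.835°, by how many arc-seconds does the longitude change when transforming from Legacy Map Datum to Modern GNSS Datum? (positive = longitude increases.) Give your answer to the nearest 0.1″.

Δλ = -14.9″

At latitude -20.260°, cos φ = 0.938131.
One radian of longitude at latitude φ spans R cos φ, so Δλ = ΔE / (R cos φ) = -431.0 / (6371000 × 0.938131) = -7.2112e-05 rad = -14.874″.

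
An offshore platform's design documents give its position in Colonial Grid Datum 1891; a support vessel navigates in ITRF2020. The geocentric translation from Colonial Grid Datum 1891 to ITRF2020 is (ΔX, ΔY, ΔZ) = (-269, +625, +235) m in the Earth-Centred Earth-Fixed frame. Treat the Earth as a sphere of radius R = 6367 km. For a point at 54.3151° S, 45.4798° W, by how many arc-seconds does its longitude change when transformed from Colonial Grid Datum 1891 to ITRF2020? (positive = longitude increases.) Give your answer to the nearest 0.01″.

Δλ = 13.69″

sin φ = -0.812237, cos φ = 0.583327, sin λ = -0.713003, cos λ = 0.701161.
East component: ΔE = −sin λ·ΔX + cos λ·ΔY = −(-0.713003)(-269) + (0.701161)(625) = 246.43 m.
1° of latitude spans πR/180 = 111125 m; at latitude φ, 1° of longitude spans that × cos φ = 64822.3 m, so Δλ = 246.43 / 64822.3 × 3600 = 13.686″.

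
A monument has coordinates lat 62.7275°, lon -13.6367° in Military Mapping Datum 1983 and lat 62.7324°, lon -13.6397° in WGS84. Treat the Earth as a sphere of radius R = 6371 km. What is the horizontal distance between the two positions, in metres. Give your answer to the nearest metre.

Δφ = 62.7324° − 62.7275° = +0.0049°; Δλ = -13.6397° − -13.6367° = -0.0030°.
1° along a meridian = πR/180 = 111195 m.
ΔN = Δφ × 111195 = 544.9 m; ΔE = Δλ × 111195 × cos(62.7275°) = -0.0030 × 111195 × 0.458223 = -152.9 m.
Distance = √(ΔE² + ΔN²) = √((-152.9)² + 544.9²) = 565.9 m.

566 m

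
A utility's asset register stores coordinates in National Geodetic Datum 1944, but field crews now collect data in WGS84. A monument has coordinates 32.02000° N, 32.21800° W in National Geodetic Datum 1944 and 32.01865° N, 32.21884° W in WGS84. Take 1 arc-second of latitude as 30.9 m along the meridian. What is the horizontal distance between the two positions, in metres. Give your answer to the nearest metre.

170 m

Δφ = 32.01865° − 32.02000° = -0.00135°; Δλ = -32.21884° − -32.21800° = -0.00084°.
1° of latitude = 3600 × 30.90 = 111240 m.
ΔN = Δφ × 111240 = -150.2 m; ΔE = Δλ × 111240 × cos(32.02000°) = -0.00084 × 111240 × 0.847863 = -79.2 m.
Distance = √(ΔE² + ΔN²) = √((-79.2)² + (-150.2)²) = 169.8 m.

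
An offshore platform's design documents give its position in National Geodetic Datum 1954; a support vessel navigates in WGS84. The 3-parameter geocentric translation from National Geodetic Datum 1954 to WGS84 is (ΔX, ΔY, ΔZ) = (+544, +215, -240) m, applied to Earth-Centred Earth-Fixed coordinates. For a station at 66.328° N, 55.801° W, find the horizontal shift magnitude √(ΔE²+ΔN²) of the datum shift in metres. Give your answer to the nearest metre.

The local east axis at (φ, λ) is (−sin λ, cos λ, 0), so ΔE = −sin(-55.801°)·544 + cos(-55.801°)·215 = 570.78 m.
The local north axis is (−sin φ cos λ, −sin φ sin λ, cos φ), giving ΔN = -280.038 + 162.862 − 96.360 = -213.54 m.
Horizontal magnitude = √(ΔE² + ΔN²) = √(570.78² + (-213.54)²) = 609.42 m.

609 m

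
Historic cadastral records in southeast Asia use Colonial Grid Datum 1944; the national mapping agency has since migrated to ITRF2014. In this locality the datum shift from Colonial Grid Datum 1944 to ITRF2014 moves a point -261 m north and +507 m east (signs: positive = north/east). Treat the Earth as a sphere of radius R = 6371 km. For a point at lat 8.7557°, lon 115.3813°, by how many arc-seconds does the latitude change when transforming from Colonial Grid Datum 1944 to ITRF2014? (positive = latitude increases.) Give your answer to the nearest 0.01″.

On a sphere of radius R, 1 rad of latitude = R, so Δφ = ΔN / R = -261.0 / 6371000 = -4.0967e-05 rad = -8.450″.

Δφ = -8.45″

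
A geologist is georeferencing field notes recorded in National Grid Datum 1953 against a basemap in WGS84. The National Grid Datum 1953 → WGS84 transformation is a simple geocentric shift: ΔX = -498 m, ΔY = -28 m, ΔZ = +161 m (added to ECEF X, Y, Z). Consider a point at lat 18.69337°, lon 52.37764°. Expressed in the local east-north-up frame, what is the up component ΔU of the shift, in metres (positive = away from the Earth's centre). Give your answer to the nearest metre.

ΔU = -257 m

At φ = 18.69337°, λ = 52.37764°: sin φ = 0.320503, cos φ = 0.947247, sin λ = 0.792051, cos λ = 0.610454.
ΔU = cos φ cos λ·ΔX + cos φ sin λ·ΔY + sin φ·ΔZ = (0.947247)(0.610454)(-498) + (0.947247)(0.792051)(-28) + (0.320503)(161) = -257.38 m.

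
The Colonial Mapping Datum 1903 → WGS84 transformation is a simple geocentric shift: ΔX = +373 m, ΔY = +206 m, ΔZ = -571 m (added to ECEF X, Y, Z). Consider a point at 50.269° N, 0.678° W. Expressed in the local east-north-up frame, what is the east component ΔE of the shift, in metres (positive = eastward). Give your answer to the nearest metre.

ΔE = 210 m

The local east axis at (φ, λ) is (−sin λ, cos λ, 0), so ΔE = −sin(-0.678°)·373 + cos(-0.678°)·206 = 210.40 m.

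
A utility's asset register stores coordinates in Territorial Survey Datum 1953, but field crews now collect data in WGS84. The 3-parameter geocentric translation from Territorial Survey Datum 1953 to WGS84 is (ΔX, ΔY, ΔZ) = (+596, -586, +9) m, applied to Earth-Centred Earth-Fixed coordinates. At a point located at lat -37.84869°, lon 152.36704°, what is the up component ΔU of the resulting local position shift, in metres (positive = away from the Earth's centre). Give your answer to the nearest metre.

ΔU = -637 m

The local up (radial) axis is (cos φ cos λ, cos φ sin λ, sin φ), giving ΔU = -416.941 − 214.615 − 5.522 = -637.08 m.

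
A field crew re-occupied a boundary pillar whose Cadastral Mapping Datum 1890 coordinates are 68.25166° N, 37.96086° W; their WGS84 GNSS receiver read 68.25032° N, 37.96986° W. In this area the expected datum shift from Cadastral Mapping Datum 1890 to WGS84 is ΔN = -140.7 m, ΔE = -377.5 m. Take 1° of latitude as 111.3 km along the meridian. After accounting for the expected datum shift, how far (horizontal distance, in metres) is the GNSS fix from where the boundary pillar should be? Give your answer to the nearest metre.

11 m

Observed coordinate differences: Δφ = -0.00134°, Δλ = -0.00900°.
Converting to metres (1° lat = 111300 m, cos φ = 0.370531): observed ΔN = -149.1 m, observed ΔE = -371.2 m.
Subtracting the expected shift leaves a residual of -149.1 − (-140.7) = -8.4 m north and -371.2 − (-377.5) = 6.3 m east.
Residual distance = √((-8.4)² + 6.3²) = 10.6 m.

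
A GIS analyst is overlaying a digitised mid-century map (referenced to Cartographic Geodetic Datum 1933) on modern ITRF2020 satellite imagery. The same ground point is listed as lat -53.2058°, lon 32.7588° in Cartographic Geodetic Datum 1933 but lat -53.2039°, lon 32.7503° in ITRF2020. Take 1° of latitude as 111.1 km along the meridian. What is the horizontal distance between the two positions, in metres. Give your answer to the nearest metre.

604 m

Δφ = -53.2039° − -53.2058° = +0.0019°; Δλ = 32.7503° − 32.7588° = -0.0085°.
ΔN = Δφ × 111100 = 211.1 m; ΔE = Δλ × 111100 × cos(-53.2058°) = -0.0085 × 111100 × 0.598943 = -565.6 m.
Distance = √(ΔE² + ΔN²) = √((-565.6)² + 211.1²) = 603.7 m.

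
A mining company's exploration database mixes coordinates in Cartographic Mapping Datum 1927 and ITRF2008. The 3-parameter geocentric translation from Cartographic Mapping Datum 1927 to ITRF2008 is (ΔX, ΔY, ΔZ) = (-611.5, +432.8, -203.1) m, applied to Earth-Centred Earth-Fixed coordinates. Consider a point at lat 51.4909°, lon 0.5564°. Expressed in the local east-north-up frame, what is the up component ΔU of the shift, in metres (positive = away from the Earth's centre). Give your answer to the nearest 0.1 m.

At φ = 51.4909°, λ = 0.5564°: sin φ = 0.782509, cos φ = 0.622639, sin λ = 0.009711, cos λ = 0.999953.
ΔU = cos φ cos λ·ΔX + cos φ sin λ·ΔY + sin φ·ΔZ = (0.622639)(0.999953)(-611.5) + (0.622639)(0.009711)(432.8) + (0.782509)(-203.1) = -537.04 m.

ΔU = -537.0 m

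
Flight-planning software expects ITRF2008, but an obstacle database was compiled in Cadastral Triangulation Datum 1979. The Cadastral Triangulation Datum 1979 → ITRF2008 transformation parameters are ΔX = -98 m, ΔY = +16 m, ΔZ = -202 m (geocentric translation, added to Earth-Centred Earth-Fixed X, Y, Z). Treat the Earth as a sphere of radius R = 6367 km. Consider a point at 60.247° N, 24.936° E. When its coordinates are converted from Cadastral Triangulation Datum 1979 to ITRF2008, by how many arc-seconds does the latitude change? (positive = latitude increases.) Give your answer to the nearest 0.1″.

Δφ = -0.9″

sin φ = 0.868173, cos φ = 0.496262, sin λ = 0.421606, cos λ = 0.906779.
North component: ΔN = −sin φ cos λ·ΔX − sin φ sin λ·ΔY + cos φ·ΔZ = −(0.868173)(0.906779)(-98) − (0.868173)(0.421606)(16) + (0.496262)(-202) = -28.95 m.
1° of latitude spans πR/180 = 111125 m, so Δφ = -28.95 / 111125 × 3600 = -0.938″.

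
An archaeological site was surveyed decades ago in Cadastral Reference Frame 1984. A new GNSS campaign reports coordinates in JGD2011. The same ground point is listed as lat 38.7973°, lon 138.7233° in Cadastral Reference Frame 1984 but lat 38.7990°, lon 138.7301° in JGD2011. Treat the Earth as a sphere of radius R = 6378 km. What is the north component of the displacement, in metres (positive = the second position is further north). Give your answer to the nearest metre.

Δφ = 38.7990° − 38.7973° = +0.0017°; Δλ = 138.7301° − 138.7233° = +0.0068°.
1° along a meridian = πR/180 = 111317 m.
ΔN = Δφ × 111317 = 189.2 m; ΔE = Δλ × 111317 × cos(38.7973°) = +0.0068 × 111317 × 0.779367 = 589.9 m.

ΔN = 189 m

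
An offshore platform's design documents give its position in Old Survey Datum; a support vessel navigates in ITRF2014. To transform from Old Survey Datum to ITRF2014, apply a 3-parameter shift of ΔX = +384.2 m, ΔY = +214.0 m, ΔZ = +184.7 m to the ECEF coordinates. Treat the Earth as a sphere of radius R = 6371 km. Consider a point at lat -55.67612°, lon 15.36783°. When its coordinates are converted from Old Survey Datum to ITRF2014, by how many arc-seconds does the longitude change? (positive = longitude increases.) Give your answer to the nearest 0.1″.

Δλ = 6.0″

sin φ = -0.825863, cos φ = 0.563870, sin λ = 0.265015, cos λ = 0.964244.
East component: ΔE = −sin λ·ΔX + cos λ·ΔY = −(0.265015)(384.2) + (0.964244)(214.0) = 104.53 m.
1° of latitude spans πR/180 = 111195 m; at latitude φ, 1° of longitude spans that × cos φ = 62699.5 m, so Δλ = 104.53 / 62699.5 × 3600 = 6.002″.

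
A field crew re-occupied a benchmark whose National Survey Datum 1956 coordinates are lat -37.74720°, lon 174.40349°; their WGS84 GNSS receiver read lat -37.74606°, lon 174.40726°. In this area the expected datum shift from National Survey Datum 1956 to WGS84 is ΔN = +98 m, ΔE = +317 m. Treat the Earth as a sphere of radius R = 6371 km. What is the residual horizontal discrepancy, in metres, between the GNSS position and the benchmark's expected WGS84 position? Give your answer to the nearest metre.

32 m

Observed coordinate differences: Δφ = +0.00114°, Δλ = +0.00377°.
Converting to metres (1° lat = 111195 m, cos φ = 0.790719): observed ΔN = 126.8 m, observed ΔE = 331.5 m.
Subtracting the expected shift leaves a residual of 126.8 − (98) = 28.8 m north and 331.5 − (317) = 14.5 m east.
Residual distance = √(28.8² + 14.5²) = 32.2 m.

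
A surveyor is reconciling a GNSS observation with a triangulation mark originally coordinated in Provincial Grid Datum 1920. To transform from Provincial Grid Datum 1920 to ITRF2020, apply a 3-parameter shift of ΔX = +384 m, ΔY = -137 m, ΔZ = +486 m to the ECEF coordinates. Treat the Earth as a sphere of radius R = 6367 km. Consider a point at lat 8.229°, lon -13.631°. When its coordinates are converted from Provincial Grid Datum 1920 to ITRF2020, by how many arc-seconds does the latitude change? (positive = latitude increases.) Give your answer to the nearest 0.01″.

sin φ = 0.143130, cos φ = 0.989704, sin λ = -0.235668, cos λ = 0.971834.
North component: ΔN = −sin φ cos λ·ΔX − sin φ sin λ·ΔY + cos φ·ΔZ = −(0.143130)(0.971834)(384) − (0.143130)(-0.235668)(-137) + (0.989704)(486) = 422.96 m.
1° of latitude spans πR/180 = 111125 m, so Δφ = 422.96 / 111125 × 3600 = 13.702″.

Δφ = 13.70″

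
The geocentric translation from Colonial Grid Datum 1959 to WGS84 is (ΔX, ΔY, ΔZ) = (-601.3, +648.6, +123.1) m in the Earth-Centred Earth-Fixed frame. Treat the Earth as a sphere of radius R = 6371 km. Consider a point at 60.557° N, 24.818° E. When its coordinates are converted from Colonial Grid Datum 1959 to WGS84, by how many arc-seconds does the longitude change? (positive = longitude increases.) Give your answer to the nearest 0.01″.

sin φ = 0.870845, cos φ = 0.491557, sin λ = 0.419737, cos λ = 0.907646.
East component: ΔE = −sin λ·ΔX + cos λ·ΔY = −(0.419737)(-601.3) + (0.907646)(648.6) = 841.09 m.
1° of latitude spans πR/180 = 111195 m; at latitude φ, 1° of longitude spans that × cos φ = 54658.7 m, so Δλ = 841.09 / 54658.7 × 3600 = 55.397″.

Δλ = 55.40″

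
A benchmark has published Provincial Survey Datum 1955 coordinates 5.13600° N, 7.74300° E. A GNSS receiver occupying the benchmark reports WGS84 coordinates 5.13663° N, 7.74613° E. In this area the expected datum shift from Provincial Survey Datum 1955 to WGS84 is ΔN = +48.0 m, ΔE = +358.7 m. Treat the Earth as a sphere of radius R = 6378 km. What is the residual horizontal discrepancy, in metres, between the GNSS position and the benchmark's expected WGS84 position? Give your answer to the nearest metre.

Observed coordinate differences: Δφ = +0.00063°, Δλ = +0.00313°.
Converting to metres (1° lat = 111317 m, cos φ = 0.995985): observed ΔN = 70.1 m, observed ΔE = 347.0 m.
Subtracting the expected shift leaves a residual of 70.1 − (48.0) = 22.1 m north and 347.0 − (358.7) = -11.7 m east.
Residual distance = √(22.1² + (-11.7)²) = 25.0 m.

25 m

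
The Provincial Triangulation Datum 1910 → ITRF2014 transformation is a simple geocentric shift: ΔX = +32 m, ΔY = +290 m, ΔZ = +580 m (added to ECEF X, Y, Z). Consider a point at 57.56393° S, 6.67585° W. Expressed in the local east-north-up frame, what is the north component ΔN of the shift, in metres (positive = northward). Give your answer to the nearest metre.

The local north axis is (−sin φ cos λ, −sin φ sin λ, cos φ), giving ΔN = 26.825 − 28.454 + 311.088 = 309.46 m.

ΔN = 309 m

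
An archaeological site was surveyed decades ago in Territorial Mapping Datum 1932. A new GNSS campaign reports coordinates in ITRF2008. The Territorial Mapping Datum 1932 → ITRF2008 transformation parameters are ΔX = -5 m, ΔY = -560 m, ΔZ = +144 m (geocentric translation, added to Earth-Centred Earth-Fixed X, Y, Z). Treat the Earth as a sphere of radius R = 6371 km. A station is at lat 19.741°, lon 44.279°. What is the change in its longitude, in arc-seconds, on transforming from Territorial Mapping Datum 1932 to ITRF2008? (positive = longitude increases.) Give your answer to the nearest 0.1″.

sin φ = 0.337769, cos φ = 0.941229, sin λ = 0.698153, cos λ = 0.715949.
East component: ΔE = −sin λ·ΔX + cos λ·ΔY = −(0.698153)(-5) + (0.715949)(-560) = -397.44 m.
1° of latitude spans πR/180 = 111195 m; at latitude φ, 1° of longitude spans that × cos φ = 104659.9 m, so Δλ = -397.44 / 104659.9 × 3600 = -13.671″.

Δλ = -13.7″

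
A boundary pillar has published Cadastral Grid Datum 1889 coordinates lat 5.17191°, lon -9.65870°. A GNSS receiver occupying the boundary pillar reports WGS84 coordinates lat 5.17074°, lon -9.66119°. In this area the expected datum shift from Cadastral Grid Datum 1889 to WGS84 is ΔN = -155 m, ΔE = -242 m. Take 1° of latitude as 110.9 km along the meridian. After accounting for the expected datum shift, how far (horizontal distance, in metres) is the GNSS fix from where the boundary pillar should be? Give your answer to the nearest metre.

Observed coordinate differences: Δφ = -0.00117°, Δλ = -0.00249°.
Converting to metres (1° lat = 110900 m, cos φ = 0.995929): observed ΔN = -129.8 m, observed ΔE = -275.0 m.
Subtracting the expected shift leaves a residual of -129.8 − (-155) = 25.2 m north and -275.0 − (-242) = -33.0 m east.
Residual distance = √(25.2² + (-33.0)²) = 41.6 m.

42 m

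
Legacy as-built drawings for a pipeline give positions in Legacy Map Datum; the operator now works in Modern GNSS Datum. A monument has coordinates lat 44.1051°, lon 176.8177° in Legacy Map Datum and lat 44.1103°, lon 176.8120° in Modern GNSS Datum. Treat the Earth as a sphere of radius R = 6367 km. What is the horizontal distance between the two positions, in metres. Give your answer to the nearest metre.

735 m

Δφ = 44.1103° − 44.1051° = +0.0052°; Δλ = 176.8120° − 176.8177° = -0.0057°.
1° along a meridian = πR/180 = 111125 m.
ΔN = Δφ × 111125 = 577.9 m; ΔE = Δλ × 111125 × cos(44.1051°) = -0.0057 × 111125 × 0.718064 = -454.8 m.
Distance = √(ΔE² + ΔN²) = √((-454.8)² + 577.9²) = 735.4 m.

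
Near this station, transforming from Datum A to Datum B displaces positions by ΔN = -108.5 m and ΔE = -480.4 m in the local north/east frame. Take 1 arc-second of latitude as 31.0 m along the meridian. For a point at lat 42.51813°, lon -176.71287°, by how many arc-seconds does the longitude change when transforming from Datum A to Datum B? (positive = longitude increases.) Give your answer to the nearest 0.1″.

Δλ = -21.0″

At latitude 42.51813°, cos φ = 0.737064.
1″ of longitude at this latitude = 31.00 × cos φ = 22.8490 m, so Δλ = -480.4 / 22.8490 = -21.025″.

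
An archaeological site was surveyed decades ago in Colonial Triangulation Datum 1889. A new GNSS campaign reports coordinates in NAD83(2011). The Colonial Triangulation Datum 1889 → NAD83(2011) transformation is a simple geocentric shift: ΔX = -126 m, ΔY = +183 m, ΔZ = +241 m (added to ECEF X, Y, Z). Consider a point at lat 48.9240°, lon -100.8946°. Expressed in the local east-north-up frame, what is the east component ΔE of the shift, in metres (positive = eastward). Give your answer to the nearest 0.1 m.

ΔE = -158.3 m

The local east axis at (φ, λ) is (−sin λ, cos λ, 0), so ΔE = −sin(-100.8946°)·(-126) + cos(-100.8946°)·183 = -158.32 m.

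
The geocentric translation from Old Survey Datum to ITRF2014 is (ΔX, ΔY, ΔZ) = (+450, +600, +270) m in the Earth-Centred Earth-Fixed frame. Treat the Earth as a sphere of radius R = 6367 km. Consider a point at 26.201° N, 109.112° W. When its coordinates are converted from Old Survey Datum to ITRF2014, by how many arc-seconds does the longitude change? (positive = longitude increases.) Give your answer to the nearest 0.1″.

sin φ = 0.441522, cos φ = 0.897251, sin λ = -0.944880, cos λ = -0.327416.
East component: ΔE = −sin λ·ΔX + cos λ·ΔY = −(-0.944880)(450) + (-0.327416)(600) = 228.75 m.
1° of latitude spans πR/180 = 111125 m; at latitude φ, 1° of longitude spans that × cos φ = 99707.1 m, so Δλ = 228.75 / 99707.1 × 3600 = 8.259″.

Δλ = 8.3″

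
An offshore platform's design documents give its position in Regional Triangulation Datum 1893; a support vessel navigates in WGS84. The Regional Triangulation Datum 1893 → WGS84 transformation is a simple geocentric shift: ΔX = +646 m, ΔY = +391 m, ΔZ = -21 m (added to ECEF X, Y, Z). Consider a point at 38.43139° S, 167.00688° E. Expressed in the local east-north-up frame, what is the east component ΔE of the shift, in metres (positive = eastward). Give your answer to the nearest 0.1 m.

The local east axis at (φ, λ) is (−sin λ, cos λ, 0), so ΔE = −sin(167.00688°)·646 + cos(167.00688°)·391 = -526.23 m.

ΔE = -526.2 m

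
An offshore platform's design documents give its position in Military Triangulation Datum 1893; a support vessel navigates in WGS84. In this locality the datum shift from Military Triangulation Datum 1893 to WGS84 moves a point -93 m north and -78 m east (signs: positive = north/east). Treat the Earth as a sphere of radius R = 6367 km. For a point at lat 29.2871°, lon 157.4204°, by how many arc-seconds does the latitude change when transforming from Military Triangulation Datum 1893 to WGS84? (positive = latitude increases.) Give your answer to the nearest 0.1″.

Δφ = -3.0″

On a sphere of radius R, 1 rad of latitude = R, so Δφ = ΔN / R = -93.0 / 6367000 = -1.4607e-05 rad = -3.013″.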